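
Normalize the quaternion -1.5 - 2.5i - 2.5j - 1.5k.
-0.3638 - 0.6063i - 0.6063j - 0.3638k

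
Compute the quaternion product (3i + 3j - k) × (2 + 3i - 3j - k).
-1 + 6j - 20k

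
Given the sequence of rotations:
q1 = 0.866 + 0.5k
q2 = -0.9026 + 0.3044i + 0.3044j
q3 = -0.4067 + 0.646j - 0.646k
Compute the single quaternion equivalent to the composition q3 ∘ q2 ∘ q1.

q2 · q1 = -0.7817 + 0.4158i + 0.1114j - 0.4513k
q3 · q2 · q1 = -0.0456 - 0.3887i - 0.8189j + 0.4199k
-0.0456 - 0.3887i - 0.8189j + 0.4199k


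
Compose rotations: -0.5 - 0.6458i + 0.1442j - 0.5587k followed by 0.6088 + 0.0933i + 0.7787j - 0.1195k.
-0.4232 - 0.8576i - 0.1723j + 0.236k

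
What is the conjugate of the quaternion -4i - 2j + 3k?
4i + 2j - 3k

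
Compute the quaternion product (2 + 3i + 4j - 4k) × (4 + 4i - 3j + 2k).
16 + 16i - 12j - 37k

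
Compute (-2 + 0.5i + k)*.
-2 - 0.5i - k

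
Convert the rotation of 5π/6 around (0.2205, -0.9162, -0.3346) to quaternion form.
0.2588 + 0.213i - 0.885j - 0.3232k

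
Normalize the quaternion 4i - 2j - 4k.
0.6667i - 0.3333j - 0.6667k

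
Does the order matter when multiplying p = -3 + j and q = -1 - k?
Yes: pq = 3 - i - j + 3k ≠ 3 + i - j + 3k = qp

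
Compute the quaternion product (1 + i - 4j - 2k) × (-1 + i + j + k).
4 - 2i + 2j + 8k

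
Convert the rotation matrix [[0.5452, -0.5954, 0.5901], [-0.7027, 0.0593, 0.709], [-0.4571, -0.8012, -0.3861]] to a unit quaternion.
0.5519 - 0.6841i + 0.4744j - 0.0486k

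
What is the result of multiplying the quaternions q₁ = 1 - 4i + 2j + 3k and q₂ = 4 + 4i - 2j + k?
21 - 4i + 22j + 13k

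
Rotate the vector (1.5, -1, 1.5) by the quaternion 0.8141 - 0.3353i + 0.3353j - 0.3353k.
(1.661, -1.225, 1.115)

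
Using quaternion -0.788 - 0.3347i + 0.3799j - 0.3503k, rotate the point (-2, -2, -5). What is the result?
(2.502, 2.312, -4.626)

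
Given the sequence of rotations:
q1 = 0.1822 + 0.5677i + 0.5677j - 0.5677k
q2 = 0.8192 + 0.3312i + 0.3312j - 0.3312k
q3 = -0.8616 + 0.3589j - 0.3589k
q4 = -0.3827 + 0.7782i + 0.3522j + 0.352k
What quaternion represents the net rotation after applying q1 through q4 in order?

q2 · q1 = -0.4148 + 0.5254i + 0.5254j - 0.5254k
q3 · q2 · q1 = -0.0197 - 0.4527i - 0.7901j + 0.413k
q4 · q3 · q2 · q1 = 0.4927 + 0.5815i - 0.1853j - 0.6204k
0.4927 + 0.5815i - 0.1853j - 0.6204k


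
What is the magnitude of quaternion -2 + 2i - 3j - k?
√18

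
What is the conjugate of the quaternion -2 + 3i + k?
-2 - 3i - k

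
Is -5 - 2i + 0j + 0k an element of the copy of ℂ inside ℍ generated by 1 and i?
Yes. The quaternion -5 - 2i has j- and k-coefficients y = z = 0, so it lies in the complex subalgebra spanned by 1 and i.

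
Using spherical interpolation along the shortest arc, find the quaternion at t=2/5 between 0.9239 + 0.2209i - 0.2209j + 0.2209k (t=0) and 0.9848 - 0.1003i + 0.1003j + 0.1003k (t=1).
0.9751 + 0.0944i - 0.0944j + 0.1773k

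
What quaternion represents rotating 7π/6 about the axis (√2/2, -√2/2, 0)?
-0.2588 + 0.683i - 0.683j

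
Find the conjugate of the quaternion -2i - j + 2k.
2i + j - 2k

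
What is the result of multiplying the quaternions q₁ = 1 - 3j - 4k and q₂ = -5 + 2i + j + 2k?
6 + 8j + 28k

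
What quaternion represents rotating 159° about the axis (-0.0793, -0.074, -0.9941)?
0.1822 - 0.078i - 0.0728j - 0.9775k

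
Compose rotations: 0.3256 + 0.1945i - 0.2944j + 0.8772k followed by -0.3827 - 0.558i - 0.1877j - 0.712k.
0.5532 - 0.6304i + 0.4025j - 0.3667k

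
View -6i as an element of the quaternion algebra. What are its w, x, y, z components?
0 - 6i + 0j + 0k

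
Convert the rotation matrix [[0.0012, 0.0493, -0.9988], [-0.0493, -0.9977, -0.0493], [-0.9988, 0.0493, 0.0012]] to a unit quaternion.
-0.0349 - 0.7067i + 0.7067k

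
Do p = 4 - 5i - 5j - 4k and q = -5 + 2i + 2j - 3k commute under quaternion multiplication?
No: pq = -12 + 56i + 10j + 8k ≠ -12 + 10i + 56j + 8k = qp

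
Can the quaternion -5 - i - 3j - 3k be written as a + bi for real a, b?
No. The quaternion -5 - i - 3j - 3k has j-coefficient y = -3 and k-coefficient z = -3, not both zero, so it does not lie in the complex subalgebra spanned by 1 and i.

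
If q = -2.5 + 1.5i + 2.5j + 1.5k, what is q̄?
-2.5 - 1.5i - 2.5j - 1.5k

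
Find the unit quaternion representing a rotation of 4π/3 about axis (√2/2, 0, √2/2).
-0.5 + 0.6124i + 0.6124k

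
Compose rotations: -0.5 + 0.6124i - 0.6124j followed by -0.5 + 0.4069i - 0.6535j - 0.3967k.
-0.3994 - 0.7526i + 0.39j + 0.3494k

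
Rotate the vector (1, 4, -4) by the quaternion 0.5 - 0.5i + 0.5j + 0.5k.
(-4, -4, -1)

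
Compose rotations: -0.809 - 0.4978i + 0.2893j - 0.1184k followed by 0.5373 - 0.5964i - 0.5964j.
-0.559 + 0.2856i + 0.5673j - 0.533k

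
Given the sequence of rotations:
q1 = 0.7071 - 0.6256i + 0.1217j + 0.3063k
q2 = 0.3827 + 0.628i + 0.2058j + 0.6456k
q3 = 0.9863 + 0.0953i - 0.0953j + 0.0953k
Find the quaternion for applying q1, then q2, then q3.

q2 · q1 = 0.4407 + 0.1891i - 0.4041j + 0.7789k
q3 · q2 · q1 = 0.3039 + 0.1928i - 0.4968j + 0.7897k
0.3039 + 0.1928i - 0.4968j + 0.7897k


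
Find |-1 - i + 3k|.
√11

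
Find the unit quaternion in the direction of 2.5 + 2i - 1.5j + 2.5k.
0.5774 + 0.4619i - 0.3464j + 0.5774k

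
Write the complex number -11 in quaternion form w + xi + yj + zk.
-11 + 0i + 0j + 0k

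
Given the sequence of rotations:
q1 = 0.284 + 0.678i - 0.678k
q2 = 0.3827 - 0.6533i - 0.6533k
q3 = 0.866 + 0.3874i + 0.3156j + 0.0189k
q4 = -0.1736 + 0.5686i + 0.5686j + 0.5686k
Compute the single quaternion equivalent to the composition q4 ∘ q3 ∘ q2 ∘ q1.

q2 · q1 = 0.1087 + 0.0739i - 0.8859j - 0.445k
q3 · q2 · q1 = 0.3535 - 0.0176i - 0.5591j - 0.7498k
q4 · q3 · q2 · q1 = 0.6929 + 0.0956i + 0.7144j + 0.0233k
0.6929 + 0.0956i + 0.7144j + 0.0233k


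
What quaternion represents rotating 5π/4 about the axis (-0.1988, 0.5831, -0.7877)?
-0.3827 - 0.1837i + 0.5387j - 0.7277k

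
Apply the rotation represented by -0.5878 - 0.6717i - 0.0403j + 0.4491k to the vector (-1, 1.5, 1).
(-0.276, -0.811, 1.875)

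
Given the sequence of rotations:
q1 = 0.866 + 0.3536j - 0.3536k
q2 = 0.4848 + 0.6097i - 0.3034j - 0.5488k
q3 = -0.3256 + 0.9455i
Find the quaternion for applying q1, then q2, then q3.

q2 · q1 = 0.3331 + 0.8293i + 0.1243j - 0.4311k
q3 · q2 · q1 = -0.8926 + 0.0449i + 0.3671j + 0.2579k
-0.8926 + 0.0449i + 0.3671j + 0.2579k


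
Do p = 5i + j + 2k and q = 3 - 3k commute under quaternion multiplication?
No: pq = 6 + 12i + 18j + 6k ≠ 6 + 18i - 12j + 6k = qp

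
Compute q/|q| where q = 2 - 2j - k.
0.6667 - 0.6667j - 0.3333k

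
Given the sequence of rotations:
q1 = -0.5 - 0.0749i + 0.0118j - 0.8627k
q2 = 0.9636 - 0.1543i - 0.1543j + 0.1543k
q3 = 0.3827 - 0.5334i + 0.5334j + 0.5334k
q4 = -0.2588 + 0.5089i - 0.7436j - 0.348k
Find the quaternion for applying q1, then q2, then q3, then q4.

q2 · q1 = -0.3584 + 0.1363i - 0.0562j - 0.9218k
q3 · q2 · q1 = 0.4572 - 0.2184i - 0.6317j - 0.5867k
q4 · q3 · q2 · q1 = -0.6811 + 0.5056i + 0.1981j - 0.4911k
-0.6811 + 0.5056i + 0.1981j - 0.4911k


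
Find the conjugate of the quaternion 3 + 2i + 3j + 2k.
3 - 2i - 3j - 2k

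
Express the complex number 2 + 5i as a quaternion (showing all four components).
2 + 5i + 0j + 0k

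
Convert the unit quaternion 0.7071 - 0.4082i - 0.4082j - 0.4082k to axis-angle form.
axis = (-√3/3, -√3/3, -√3/3), θ = π/2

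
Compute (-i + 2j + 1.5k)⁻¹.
0.1379i - 0.2759j - 0.2069k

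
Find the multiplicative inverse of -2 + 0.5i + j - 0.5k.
-0.3636 - 0.0909i - 0.1818j + 0.0909k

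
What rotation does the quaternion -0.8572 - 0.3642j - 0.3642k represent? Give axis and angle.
axis = (0, -√2/2, -√2/2), θ = 298°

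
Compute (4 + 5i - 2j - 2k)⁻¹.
0.0816 - 0.102i + 0.0408j + 0.0408k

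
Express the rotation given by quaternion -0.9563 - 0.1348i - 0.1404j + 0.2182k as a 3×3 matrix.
[[0.8654, 0.4552, 0.2097], [-0.3795, 0.8684, -0.3191], [-0.3274, 0.1965, 0.9242]]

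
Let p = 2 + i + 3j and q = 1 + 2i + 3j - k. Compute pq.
-9 + 2i + 10j - 5k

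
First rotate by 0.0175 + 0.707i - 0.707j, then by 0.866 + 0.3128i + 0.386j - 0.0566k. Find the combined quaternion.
0.0669 + 0.5777i - 0.6455j - 0.495k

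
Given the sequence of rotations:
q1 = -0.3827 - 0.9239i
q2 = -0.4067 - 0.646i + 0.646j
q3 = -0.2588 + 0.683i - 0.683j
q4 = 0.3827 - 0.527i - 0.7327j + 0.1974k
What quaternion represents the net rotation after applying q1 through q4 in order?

q2 · q1 = -0.4412 + 0.623i - 0.2472j + 0.5968k
q3 · q2 · q1 = -0.4802 - 0.8702i - 0.0423j + 0.1022k
q4 · q3 · q2 · q1 = -0.6935 - 0.1465i + 0.2177j - 0.671k
-0.6935 - 0.1465i + 0.2177j - 0.671k


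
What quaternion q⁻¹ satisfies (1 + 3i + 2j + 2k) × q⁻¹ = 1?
0.0556 - 0.1667i - 0.1111j - 0.1111k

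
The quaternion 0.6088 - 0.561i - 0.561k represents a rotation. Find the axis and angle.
axis = (-√2/2, 0, -√2/2), θ = 105°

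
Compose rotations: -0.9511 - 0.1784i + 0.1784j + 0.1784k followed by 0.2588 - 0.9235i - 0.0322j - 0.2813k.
-0.355 + 0.8766i + 0.2917j + 0.1432k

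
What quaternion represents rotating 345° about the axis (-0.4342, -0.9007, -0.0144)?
-0.9914 - 0.0567i - 0.1176j - 0.0019k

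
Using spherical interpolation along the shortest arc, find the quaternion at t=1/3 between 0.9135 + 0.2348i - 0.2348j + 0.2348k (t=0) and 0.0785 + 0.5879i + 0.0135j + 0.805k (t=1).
0.7291 + 0.4213i - 0.1735j + 0.5107k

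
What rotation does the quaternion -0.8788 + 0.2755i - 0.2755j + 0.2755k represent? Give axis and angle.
axis = (√3/3, -√3/3, √3/3), θ = 303°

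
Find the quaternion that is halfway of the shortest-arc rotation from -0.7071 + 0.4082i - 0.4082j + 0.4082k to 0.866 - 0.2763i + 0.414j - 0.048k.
-0.8041 + 0.3499i - 0.4203j + 0.2332k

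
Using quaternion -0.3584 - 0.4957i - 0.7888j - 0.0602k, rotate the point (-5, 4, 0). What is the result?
(4.214, -2.121, 4.33)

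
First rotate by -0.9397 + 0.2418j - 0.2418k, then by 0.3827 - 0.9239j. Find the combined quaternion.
-0.1362 + 0.2234i + 0.9607j - 0.0925k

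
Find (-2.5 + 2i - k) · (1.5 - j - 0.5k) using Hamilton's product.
-4.25 + 2i + 3.5j - 2.25k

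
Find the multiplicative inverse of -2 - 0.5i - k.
-0.381 + 0.0952i + 0.1905k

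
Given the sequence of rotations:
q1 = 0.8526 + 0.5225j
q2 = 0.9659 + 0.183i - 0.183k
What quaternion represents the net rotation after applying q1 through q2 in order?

q2 · q1 = 0.8235 + 0.2516i + 0.5047j - 0.0604k
0.8235 + 0.2516i + 0.5047j - 0.0604k


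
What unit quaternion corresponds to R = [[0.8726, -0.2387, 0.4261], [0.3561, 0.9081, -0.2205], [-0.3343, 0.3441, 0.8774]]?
0.9563 + 0.1476i + 0.1988j + 0.1555k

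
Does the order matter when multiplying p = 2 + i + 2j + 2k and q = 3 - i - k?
Yes: pq = 9 - i + 5j + 6k ≠ 9 + 3i + 7j + 2k = qp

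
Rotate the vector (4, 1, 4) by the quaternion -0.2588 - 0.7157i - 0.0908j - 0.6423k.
(4.297, -0.015, 3.813)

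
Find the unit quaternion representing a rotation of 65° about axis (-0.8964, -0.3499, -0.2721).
0.8434 - 0.4816i - 0.188j - 0.1462k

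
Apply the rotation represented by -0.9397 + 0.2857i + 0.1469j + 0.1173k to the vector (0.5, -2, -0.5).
(-0.04, -1.972, 0.78)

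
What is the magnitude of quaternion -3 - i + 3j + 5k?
√44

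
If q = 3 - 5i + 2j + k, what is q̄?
3 + 5i - 2j - k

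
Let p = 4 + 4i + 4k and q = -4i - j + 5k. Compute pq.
-4 - 12i - 40j + 16k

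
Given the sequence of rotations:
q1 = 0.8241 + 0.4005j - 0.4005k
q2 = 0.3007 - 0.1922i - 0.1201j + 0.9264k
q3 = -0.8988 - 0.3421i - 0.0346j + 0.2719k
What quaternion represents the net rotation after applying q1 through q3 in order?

q2 · q1 = 0.6669 - 0.4813i - 0.0555j + 0.566k
q3 · q2 · q1 = -0.9199 + 0.2i + 0.0896j - 0.3251k
-0.9199 + 0.2i + 0.0896j - 0.3251k


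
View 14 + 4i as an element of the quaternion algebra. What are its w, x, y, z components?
14 + 4i + 0j + 0k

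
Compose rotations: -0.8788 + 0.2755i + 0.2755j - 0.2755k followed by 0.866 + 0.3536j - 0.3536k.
-0.9559 + 0.2386i - 0.1696j - 0.0253k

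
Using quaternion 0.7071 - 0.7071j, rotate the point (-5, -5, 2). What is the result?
(-2, -5, -5)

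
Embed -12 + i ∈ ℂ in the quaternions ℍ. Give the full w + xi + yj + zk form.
-12 + i + 0j + 0k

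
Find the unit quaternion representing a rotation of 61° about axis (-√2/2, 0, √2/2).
0.8616 - 0.3589i + 0.3589k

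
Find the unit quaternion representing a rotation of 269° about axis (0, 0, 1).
-0.7009 + 0.7133k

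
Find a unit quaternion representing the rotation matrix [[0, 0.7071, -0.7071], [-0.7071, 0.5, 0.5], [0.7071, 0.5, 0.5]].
0.7071 - 0.5j - 0.5k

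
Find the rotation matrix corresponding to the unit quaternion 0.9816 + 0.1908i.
[[1, 0, 0], [0, 0.9272, -0.3746], [0, 0.3746, 0.9272]]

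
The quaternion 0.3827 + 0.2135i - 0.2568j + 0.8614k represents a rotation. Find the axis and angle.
axis = (0.2311, -0.278, 0.9324), θ = 3π/4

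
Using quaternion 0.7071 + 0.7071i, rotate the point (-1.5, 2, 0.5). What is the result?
(-1.5, -0.5, 2)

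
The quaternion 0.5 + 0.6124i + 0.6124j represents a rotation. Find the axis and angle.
axis = (√2/2, √2/2, 0), θ = 2π/3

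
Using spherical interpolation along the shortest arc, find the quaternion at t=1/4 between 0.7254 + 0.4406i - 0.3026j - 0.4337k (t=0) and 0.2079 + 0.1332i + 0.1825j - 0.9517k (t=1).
0.6451 + 0.3938i - 0.1908j - 0.6264k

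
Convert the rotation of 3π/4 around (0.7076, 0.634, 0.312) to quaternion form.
0.3827 + 0.6537i + 0.5857j + 0.2883k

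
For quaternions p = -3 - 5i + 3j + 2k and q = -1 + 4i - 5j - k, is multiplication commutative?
No: pq = 40 + 15j + 14k ≠ 40 - 14i + 9j - 12k = qp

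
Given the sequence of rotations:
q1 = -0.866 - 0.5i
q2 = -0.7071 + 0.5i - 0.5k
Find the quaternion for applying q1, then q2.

q2 · q1 = 0.8623 - 0.0795i + 0.25j + 0.433k
0.8623 - 0.0795i + 0.25j + 0.433k


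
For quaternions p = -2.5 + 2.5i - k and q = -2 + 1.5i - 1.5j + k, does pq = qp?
No: pq = 2.25 - 10.25i - 0.25j - 4.25k ≠ 2.25 - 7.25i + 7.75j + 3.25k = qp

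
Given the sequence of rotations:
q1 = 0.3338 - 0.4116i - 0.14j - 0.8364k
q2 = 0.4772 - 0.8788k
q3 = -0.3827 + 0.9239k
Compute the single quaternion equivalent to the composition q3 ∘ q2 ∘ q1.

q2 · q1 = -0.5757 - 0.3194i + 0.2949j - 0.6925k
q3 · q2 · q1 = 0.8601 - 0.1502i - 0.408j - 0.2669k
0.8601 - 0.1502i - 0.408j - 0.2669k


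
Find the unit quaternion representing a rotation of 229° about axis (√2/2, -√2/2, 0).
-0.4147 + 0.6434i - 0.6434j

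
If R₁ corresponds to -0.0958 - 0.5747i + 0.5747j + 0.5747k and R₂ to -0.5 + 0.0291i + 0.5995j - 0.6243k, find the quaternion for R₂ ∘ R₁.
0.0789 + 0.9879i - 0.0027j + 0.1337k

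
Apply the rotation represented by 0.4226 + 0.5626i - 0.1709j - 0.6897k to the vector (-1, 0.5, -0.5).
(0.665, 0.603, 0.833)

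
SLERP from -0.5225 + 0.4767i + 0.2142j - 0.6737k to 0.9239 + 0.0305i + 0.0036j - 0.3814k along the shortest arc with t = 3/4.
-0.9829 + 0.1359i + 0.0699j + 0.1026k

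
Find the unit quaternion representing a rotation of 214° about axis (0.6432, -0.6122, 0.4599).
-0.2924 + 0.6151i - 0.5854j + 0.4398k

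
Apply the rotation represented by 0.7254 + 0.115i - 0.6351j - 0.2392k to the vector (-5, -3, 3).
(-3.926, 0.299, -5.243)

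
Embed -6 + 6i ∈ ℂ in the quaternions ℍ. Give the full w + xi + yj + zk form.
-6 + 6i + 0j + 0k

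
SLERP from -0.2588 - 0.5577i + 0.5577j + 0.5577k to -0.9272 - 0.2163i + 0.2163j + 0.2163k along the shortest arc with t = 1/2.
-0.6626 - 0.4324i + 0.4324j + 0.4324k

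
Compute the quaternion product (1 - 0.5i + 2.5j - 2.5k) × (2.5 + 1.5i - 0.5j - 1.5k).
0.75 - 4.75i + 1.25j - 11.25k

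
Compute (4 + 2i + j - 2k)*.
4 - 2i - j + 2k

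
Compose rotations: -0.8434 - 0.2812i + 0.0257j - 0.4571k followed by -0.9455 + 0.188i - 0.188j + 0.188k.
0.9411 + 0.1884i + 0.1673j + 0.2256k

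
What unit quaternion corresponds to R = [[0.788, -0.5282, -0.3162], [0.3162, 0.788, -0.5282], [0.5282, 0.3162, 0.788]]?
0.9171 + 0.2302i - 0.2302j + 0.2302k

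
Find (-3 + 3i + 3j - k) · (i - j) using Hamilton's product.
-4i + 2j - 6k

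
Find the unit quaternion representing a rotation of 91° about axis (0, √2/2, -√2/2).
0.7009 + 0.5043j - 0.5043k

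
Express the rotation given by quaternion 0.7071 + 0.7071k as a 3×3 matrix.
[[0, -1, 0], [1, 0, 0], [0, 0, 1]]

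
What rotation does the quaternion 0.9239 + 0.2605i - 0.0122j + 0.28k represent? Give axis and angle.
axis = (0.6808, -0.0319, 0.7318), θ = π/4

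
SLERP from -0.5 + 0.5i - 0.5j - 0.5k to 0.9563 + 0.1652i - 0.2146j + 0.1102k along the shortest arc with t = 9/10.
-0.9714 - 0.0918i + 0.1387j - 0.1693k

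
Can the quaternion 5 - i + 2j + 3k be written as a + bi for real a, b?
No. The quaternion 5 - i + 2j + 3k has j-coefficient y = 2 and k-coefficient z = 3, not both zero, so it does not lie in the complex subalgebra spanned by 1 and i.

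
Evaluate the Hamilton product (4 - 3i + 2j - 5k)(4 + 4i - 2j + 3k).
47 - 11j - 10k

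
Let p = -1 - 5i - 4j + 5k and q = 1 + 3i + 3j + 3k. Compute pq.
11 - 35i + 23j - k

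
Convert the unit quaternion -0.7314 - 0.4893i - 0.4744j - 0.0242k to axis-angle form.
axis = (-0.7175, -0.6957, -0.0355), θ = 274°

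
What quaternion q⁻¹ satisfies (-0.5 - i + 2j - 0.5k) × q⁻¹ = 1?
-0.0909 + 0.1818i - 0.3636j + 0.0909k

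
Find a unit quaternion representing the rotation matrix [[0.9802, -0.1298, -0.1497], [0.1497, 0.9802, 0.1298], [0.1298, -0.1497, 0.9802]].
0.9925 - 0.0704i - 0.0704j + 0.0704k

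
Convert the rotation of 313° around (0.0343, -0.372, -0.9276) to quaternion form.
-0.9171 + 0.0137i - 0.1483j - 0.3699k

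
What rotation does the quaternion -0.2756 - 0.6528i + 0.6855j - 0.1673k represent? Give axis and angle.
axis = (-0.6791, 0.7131, -0.174), θ = 212°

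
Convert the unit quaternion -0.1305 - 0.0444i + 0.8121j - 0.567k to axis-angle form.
axis = (-0.0448, 0.8191, -0.5719), θ = 195°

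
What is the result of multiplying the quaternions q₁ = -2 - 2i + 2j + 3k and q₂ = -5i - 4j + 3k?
-11 + 28i - j + 12k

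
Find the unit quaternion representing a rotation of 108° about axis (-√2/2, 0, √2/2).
0.5878 - 0.5721i + 0.5721k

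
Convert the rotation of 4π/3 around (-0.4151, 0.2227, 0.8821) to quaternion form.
-0.5 - 0.3595i + 0.1929j + 0.7639k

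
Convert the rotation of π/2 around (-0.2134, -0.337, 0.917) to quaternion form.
0.7071 - 0.1509i - 0.2383j + 0.6484k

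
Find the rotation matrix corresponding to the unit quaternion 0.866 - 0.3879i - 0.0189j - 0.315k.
[[0.8008, 0.5602, 0.2116], [-0.5309, 0.5006, 0.6837], [0.2771, -0.6599, 0.6984]]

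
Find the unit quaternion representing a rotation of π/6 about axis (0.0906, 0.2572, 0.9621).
0.9659 + 0.0234i + 0.0666j + 0.249k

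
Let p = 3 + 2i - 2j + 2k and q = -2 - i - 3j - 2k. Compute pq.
-6 + 3i - 3j - 18k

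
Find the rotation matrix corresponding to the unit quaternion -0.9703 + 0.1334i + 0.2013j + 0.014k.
[[0.9186, 0.0809, -0.3869], [0.0265, 0.964, 0.2645], [0.3944, -0.2532, 0.8834]]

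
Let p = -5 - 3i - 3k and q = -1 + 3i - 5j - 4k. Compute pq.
2 - 27i + 4j + 38k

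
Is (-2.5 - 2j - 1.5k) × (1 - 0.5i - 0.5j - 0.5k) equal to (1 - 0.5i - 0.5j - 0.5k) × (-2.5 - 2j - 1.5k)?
No: pq = -4.25 + 1.5i - 1.25k ≠ -4.25 + i - 1.5j + 0.75k = qp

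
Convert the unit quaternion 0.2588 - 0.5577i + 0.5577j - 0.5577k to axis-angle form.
axis = (-√3/3, √3/3, -√3/3), θ = 5π/6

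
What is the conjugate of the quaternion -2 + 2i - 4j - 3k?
-2 - 2i + 4j + 3k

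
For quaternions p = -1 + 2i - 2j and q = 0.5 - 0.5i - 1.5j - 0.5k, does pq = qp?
No: pq = -2.5 + 2.5i + 1.5j - 3.5k ≠ -2.5 + 0.5i - 0.5j + 4.5k = qp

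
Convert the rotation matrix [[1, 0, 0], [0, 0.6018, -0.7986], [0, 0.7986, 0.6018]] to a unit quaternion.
0.8949 + 0.4462i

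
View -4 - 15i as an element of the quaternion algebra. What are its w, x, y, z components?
-4 - 15i + 0j + 0k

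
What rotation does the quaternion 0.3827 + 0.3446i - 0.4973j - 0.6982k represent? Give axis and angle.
axis = (0.373, -0.5383, -0.7557), θ = 3π/4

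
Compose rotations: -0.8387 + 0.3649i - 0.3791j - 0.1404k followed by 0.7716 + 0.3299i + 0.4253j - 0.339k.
-0.6539 - 0.1834i - 0.7266j - 0.1043k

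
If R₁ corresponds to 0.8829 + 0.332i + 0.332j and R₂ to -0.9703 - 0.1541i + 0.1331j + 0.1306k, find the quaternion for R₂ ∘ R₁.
-0.8497 - 0.5016i - 0.1613j + 0.02k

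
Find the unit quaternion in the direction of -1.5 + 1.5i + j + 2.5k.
-0.4376 + 0.4376i + 0.2917j + 0.7293k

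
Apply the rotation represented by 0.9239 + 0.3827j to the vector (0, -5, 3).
(2.121, -5, 2.121)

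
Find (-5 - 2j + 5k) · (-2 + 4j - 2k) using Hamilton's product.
28 - 16i - 16j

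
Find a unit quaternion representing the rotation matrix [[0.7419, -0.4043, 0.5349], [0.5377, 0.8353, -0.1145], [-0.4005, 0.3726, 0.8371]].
0.9239 + 0.1318i + 0.2531j + 0.2549k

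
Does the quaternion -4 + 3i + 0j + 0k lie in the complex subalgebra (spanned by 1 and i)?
Yes. The quaternion -4 + 3i has j- and k-coefficients y = z = 0, so it lies in the complex subalgebra spanned by 1 and i.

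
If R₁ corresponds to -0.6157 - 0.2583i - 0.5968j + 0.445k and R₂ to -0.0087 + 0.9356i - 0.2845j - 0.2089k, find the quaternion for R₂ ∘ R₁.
0.1702 - 0.8251i - 0.182j - 0.5071k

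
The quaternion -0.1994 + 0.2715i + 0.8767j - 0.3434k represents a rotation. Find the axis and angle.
axis = (0.2771, 0.8947, -0.3504), θ = 203°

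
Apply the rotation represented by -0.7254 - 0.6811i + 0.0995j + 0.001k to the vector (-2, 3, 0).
(-2.363, 0.491, 2.679)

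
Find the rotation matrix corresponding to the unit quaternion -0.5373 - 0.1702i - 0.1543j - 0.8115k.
[[-0.3647, -0.8195, 0.442], [0.9246, -0.375, 0.0675], [0.1104, 0.4333, 0.8944]]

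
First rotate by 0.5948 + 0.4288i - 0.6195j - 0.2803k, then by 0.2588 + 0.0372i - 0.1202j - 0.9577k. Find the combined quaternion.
-0.2049 - 0.4265i - 0.6321j - 0.6137k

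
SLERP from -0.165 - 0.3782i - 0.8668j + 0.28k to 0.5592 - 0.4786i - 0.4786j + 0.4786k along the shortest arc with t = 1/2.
0.2178 - 0.4734i - 0.7434j + 0.4192k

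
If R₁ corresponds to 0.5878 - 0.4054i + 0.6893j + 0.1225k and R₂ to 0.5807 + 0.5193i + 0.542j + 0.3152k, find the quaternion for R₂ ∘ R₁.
0.1396 - 0.081i + 0.5275j + 0.8341k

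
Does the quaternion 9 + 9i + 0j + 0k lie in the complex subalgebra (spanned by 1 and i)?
Yes. The quaternion 9 + 9i has j- and k-coefficients y = z = 0, so it lies in the complex subalgebra spanned by 1 and i.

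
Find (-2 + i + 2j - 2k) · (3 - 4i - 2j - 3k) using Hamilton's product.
-4 + i + 21j + 6k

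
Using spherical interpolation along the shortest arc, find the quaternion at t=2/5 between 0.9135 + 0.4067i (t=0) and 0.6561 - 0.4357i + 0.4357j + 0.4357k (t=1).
0.9518 + 0.0717i + 0.2108j + 0.2108k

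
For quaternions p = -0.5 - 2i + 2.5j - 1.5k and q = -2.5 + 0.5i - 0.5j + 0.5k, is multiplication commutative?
No: pq = 4.25 + 5.25i - 5.75j + 3.25k ≠ 4.25 + 4.25i - 6.25j + 3.75k = qp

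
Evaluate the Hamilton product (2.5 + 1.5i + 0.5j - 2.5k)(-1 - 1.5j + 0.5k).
-0.5 - 5i - 5j + 1.5k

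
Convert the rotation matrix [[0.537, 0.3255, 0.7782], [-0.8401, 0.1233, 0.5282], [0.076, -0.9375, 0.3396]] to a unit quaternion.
0.7071 - 0.5182i + 0.2483j - 0.4121k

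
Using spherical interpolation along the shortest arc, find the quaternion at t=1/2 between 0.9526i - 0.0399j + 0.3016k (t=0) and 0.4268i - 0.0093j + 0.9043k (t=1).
0.7526i - 0.0268j + 0.6579k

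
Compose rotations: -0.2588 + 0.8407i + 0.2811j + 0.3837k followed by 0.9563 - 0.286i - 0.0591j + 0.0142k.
0.0041 + 0.8513i + 0.4058j + 0.3325k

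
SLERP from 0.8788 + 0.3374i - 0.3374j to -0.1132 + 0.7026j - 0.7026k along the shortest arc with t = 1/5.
0.8053 + 0.298i - 0.4793j + 0.1813k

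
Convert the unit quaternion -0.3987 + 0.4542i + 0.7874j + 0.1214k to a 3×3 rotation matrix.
[[-0.2695, 0.8121, -0.5176], [0.6185, 0.5579, 0.5534], [0.7382, -0.171, -0.6526]]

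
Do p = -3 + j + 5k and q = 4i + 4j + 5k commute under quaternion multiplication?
No: pq = -29 - 27i + 8j - 19k ≠ -29 + 3i - 32j - 11k = qp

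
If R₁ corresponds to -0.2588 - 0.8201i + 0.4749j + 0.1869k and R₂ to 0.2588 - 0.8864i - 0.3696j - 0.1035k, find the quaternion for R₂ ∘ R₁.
-0.599 - 0.0028i + 0.4691j - 0.6489k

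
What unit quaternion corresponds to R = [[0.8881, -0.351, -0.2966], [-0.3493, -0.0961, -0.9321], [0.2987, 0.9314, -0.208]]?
0.6293 + 0.7403i - 0.2365j + 0.0007k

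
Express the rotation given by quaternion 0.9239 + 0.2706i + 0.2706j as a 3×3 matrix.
[[0.8536, 0.1464, 0.5], [0.1464, 0.8536, -0.5], [-0.5, 0.5, 0.7071]]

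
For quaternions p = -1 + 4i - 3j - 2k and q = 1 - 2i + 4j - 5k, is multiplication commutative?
No: pq = 9 + 29i + 17j + 13k ≠ 9 - 17i - 31j - 7k = qp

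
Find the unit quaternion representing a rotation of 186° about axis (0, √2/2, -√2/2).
-0.0523 + 0.7061j - 0.7061k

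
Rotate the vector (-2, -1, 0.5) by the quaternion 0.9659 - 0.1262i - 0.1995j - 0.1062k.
(-2.23, -0.493, -0.179)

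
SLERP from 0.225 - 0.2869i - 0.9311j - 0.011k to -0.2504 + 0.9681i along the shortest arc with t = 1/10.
0.2461 - 0.3983i - 0.8836j - 0.0104k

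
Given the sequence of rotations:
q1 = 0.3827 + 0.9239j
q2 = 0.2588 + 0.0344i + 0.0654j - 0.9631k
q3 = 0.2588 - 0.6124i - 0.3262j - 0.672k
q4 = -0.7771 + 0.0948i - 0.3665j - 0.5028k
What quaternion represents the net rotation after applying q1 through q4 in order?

q2 · q1 = 0.0386 + 0.903i + 0.2641j - 0.3368k
q3 · q2 · q1 = 0.4228 + 0.4974i - 0.7573j + 0.0197k
q4 · q3 · q2 · q1 = -0.6434 - 0.7344i + 0.1816j - 0.1174k
-0.6434 - 0.7344i + 0.1816j - 0.1174k


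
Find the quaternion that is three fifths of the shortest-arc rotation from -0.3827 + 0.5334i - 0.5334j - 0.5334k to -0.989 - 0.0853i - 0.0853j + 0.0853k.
-0.8982 + 0.2066i - 0.3284j - 0.2066k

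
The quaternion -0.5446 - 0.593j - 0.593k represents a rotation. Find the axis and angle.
axis = (0, -√2/2, -√2/2), θ = 246°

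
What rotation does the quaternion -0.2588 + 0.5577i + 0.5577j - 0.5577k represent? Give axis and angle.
axis = (√3/3, √3/3, -√3/3), θ = 7π/6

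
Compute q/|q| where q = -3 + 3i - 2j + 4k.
-0.4867 + 0.4867i - 0.3244j + 0.6489k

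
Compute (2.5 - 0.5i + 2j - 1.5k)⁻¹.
0.1961 + 0.0392i - 0.1569j + 0.1176k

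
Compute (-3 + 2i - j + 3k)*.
-3 - 2i + j - 3k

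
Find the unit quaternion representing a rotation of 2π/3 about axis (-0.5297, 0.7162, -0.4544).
0.5 - 0.4587i + 0.6202j - 0.3935k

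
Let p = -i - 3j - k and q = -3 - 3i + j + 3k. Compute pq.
3 - 5i + 15j - 7k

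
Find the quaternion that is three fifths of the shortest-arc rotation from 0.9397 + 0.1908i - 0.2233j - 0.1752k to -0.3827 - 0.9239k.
0.7862 + 0.1015i - 0.1188j + 0.5978k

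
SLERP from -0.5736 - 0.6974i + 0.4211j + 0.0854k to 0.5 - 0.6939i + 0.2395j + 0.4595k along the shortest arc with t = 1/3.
-0.2334 - 0.8336i + 0.4276j + 0.2603k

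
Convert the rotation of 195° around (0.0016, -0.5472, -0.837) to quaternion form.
-0.1305 + 0.0016i - 0.5425j - 0.8298k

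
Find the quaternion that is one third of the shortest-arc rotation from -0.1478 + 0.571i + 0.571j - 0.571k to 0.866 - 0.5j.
-0.4663 + 0.4334i + 0.6379j - 0.4334k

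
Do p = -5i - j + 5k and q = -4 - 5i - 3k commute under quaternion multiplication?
No: pq = -10 + 23i - 36j - 25k ≠ -10 + 17i + 44j - 15k = qp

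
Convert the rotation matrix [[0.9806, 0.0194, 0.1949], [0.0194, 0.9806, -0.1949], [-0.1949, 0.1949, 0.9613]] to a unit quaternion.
0.9903 + 0.0984i + 0.0984j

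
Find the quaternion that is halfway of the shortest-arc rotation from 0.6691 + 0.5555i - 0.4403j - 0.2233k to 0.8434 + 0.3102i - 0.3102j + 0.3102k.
0.7963 + 0.4558i - 0.3951j + 0.0458k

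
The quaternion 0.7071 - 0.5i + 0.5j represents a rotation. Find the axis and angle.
axis = (-√2/2, √2/2, 0), θ = π/2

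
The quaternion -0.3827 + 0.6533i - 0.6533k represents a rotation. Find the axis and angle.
axis = (√2/2, 0, -√2/2), θ = 5π/4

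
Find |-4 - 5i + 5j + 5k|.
√91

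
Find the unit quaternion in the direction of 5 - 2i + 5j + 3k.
0.6299 - 0.252i + 0.6299j + 0.378k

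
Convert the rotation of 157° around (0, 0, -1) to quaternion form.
0.1994 - 0.9799k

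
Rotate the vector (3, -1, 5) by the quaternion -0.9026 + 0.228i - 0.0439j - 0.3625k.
(2.444, 3.487, 4.107)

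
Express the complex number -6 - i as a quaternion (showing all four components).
-6 - i + 0j + 0k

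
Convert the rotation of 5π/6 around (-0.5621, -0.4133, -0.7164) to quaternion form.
0.2588 - 0.5429i - 0.3992j - 0.692k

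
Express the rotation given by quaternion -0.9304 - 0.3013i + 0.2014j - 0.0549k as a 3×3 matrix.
[[0.9128, -0.2235, -0.3417], [-0.0192, 0.8124, -0.5828], [0.4078, 0.5385, 0.7373]]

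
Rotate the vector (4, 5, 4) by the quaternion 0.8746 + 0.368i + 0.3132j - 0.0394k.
(6.775, 1.603, 2.92)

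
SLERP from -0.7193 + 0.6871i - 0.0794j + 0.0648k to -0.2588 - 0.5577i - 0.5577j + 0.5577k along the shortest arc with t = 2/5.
-0.4115 + 0.8383i + 0.2472j - 0.2585k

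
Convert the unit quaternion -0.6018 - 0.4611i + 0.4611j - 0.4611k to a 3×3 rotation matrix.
[[0.1495, -0.9802, -0.1298], [0.1298, 0.1495, -0.9802], [0.9802, 0.1298, 0.1495]]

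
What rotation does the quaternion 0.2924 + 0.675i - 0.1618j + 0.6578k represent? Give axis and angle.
axis = (0.7058, -0.1692, 0.6879), θ = 146°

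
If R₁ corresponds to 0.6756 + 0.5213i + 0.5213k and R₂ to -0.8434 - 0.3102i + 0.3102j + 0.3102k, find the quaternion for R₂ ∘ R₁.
-0.5698 - 0.4875i + 0.533j - 0.3918k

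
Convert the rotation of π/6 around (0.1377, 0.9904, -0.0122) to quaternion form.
0.9659 + 0.0356i + 0.2563j - 0.0032k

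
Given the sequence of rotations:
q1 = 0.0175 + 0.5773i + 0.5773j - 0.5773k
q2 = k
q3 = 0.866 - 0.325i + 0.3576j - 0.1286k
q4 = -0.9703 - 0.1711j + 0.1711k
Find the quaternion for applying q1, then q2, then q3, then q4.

q2 · q1 = 0.5773 - 0.5773i + 0.5773j + 0.0175k
q3 · q2 · q1 = 0.1081 - 0.6071i + 0.7863j - 0.0403k
q4 · q3 · q2 · q1 = 0.0365 + 0.4614i - 0.8853j - 0.0463k
0.0365 + 0.4614i - 0.8853j - 0.0463k


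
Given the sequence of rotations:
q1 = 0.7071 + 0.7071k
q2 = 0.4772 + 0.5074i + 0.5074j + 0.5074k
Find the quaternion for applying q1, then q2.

q2 · q1 = -0.0214 + 0.7176i + 0.6962k
-0.0214 + 0.7176i + 0.6962k


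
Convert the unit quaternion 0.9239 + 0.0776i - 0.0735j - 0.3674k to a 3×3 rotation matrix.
[[0.7192, 0.6675, -0.1928], [-0.6903, 0.718, -0.0894], [0.0788, 0.1974, 0.9772]]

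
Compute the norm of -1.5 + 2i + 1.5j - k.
3.082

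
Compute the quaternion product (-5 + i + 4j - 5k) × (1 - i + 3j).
-16 + 21i - 6j + 2k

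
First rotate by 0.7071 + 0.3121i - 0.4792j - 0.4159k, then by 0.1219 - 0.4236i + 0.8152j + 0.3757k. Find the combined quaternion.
0.7653 - 0.4205i + 0.4591j + 0.1635k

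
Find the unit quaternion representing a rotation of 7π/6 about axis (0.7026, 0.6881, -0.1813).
-0.2588 + 0.6787i + 0.6647j - 0.1751k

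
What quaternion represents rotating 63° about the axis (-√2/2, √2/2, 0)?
0.8526 - 0.3695i + 0.3695j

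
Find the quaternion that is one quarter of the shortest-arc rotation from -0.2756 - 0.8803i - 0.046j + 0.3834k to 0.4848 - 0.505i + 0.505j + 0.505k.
-0.0799 - 0.8736i + 0.1144j + 0.4663k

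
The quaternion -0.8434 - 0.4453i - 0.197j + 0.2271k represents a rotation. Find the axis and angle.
axis = (-0.8288, -0.3667, 0.4227), θ = 295°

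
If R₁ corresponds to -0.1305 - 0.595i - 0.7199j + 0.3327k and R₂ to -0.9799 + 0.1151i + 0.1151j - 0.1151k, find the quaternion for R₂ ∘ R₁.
0.3175 + 0.5235i + 0.7206j - 0.3254k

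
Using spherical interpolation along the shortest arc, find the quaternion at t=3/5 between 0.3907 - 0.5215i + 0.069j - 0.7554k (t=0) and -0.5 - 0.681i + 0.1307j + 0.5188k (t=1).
0.5761 + 0.2305i - 0.0606j - 0.7819k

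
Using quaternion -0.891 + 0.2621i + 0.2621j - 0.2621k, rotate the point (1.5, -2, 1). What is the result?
(1.143, -0.214, 2.429)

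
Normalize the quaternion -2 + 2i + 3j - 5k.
-0.3086 + 0.3086i + 0.4629j - 0.7715k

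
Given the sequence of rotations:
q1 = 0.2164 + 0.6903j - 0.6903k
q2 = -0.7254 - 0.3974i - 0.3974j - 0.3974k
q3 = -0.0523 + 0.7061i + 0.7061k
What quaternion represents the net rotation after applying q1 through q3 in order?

q2 · q1 = -0.157 + 0.4627i - 0.8611j + 0.1404k
q3 · q2 · q1 = -0.4176 + 0.473i + 0.2726j - 0.7262k
-0.4176 + 0.473i + 0.2726j - 0.7262k


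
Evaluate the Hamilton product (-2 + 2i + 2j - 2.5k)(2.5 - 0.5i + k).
-1.5 + 8i + 4.25j - 7.25k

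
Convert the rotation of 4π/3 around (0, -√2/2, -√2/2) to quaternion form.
-0.5 - 0.6124j - 0.6124k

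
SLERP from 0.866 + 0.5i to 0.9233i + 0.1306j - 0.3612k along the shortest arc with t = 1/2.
0.5065 + 0.8325i + 0.0764j - 0.2113k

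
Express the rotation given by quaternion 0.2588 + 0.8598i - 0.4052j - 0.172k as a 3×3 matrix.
[[0.6125, -0.6078, -0.5055], [-0.7858, -0.5377, -0.3056], [-0.086, 0.5844, -0.8069]]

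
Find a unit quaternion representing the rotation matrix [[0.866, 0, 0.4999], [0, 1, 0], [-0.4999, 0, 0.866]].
0.9659 + 0.2588j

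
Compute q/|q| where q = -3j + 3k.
-0.7071j + 0.7071k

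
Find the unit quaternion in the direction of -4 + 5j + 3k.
-0.5657 + 0.7071j + 0.4243k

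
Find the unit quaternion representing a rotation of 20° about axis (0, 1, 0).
0.9848 + 0.1736j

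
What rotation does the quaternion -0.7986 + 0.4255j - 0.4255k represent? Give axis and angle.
axis = (0, √2/2, -√2/2), θ = 286°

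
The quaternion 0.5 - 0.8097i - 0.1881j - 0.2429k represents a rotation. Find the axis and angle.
axis = (-0.935, -0.2172, -0.2805), θ = 2π/3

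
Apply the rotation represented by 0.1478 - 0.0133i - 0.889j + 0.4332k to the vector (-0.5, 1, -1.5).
(0.785, 1.698, -0.028)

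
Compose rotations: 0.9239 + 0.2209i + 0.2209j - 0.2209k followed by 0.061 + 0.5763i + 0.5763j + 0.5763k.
-0.0709 + 0.2913i + 0.8005j + 0.519k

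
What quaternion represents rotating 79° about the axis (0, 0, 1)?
0.7716 + 0.6361k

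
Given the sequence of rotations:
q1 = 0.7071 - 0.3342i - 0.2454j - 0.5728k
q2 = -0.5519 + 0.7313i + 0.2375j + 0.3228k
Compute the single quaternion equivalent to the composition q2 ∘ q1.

q2 · q1 = 0.0973 + 0.6447i + 0.6144j + 0.4443k
0.0973 + 0.6447i + 0.6144j + 0.4443k


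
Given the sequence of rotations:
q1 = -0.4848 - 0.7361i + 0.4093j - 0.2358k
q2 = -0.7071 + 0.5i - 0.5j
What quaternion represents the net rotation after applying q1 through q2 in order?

q2 · q1 = 0.9155 + 0.396i + 0.0709j + 0.0033k
0.9155 + 0.396i + 0.0709j + 0.0033k


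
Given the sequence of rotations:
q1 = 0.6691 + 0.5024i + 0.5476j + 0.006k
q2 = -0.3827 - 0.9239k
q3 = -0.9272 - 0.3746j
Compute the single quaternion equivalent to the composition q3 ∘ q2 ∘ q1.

q2 · q1 = -0.2505 + 0.3137i - 0.6737j - 0.6205k
q3 · q2 · q1 = -0.0201 - 0.0584i + 0.7185j + 0.6928k
-0.0201 - 0.0584i + 0.7185j + 0.6928k


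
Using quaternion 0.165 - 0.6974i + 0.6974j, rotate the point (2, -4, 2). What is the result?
(4.406, -1.594, -1.431)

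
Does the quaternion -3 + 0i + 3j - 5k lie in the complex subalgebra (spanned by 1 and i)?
No. The quaternion -3 + 3j - 5k has j-coefficient y = 3 and k-coefficient z = -5, not both zero, so it does not lie in the complex subalgebra spanned by 1 and i.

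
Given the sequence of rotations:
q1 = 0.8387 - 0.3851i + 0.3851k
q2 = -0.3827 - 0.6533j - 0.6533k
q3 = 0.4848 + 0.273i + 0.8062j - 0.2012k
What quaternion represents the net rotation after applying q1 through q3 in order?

q2 · q1 = -0.0694 - 0.1042i - 0.2963j - 0.9469k
q3 · q2 · q1 = 0.0432 - 0.8925i + 0.0799j - 0.442k
0.0432 - 0.8925i + 0.0799j - 0.442k


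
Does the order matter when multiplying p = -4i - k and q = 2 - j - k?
Yes: pq = -1 - 9i - 4j + 2k ≠ -1 - 7i + 4j - 6k = qp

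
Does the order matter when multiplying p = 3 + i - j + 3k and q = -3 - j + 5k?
Yes: pq = -25 - 5i - 5j + 5k ≠ -25 - i + 5j + 7k = qp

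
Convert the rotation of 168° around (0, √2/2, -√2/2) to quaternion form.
0.1045 + 0.7032j - 0.7032k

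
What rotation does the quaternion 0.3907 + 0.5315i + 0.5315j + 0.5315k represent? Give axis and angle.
axis = (√3/3, √3/3, √3/3), θ = 134°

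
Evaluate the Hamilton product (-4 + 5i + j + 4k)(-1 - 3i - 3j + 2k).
14 + 21i - 11j - 24k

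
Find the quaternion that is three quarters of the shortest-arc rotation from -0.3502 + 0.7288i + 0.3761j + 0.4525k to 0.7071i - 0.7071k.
-0.1203 + 0.8686i + 0.1292j - 0.4629k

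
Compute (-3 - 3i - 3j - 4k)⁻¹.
-0.0698 + 0.0698i + 0.0698j + 0.093k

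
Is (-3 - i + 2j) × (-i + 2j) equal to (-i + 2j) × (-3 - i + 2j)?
Yes: pq = qp = -5 + 3i - 6j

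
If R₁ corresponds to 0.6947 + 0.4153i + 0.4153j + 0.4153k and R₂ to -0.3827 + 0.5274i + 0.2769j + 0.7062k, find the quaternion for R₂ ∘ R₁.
-0.8932 + 0.0292i + 0.1077j + 0.4357k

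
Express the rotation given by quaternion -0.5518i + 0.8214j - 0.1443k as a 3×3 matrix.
[[-0.391, -0.9065, 0.1592], [-0.9065, 0.3494, -0.2371], [0.1592, -0.2371, -0.9584]]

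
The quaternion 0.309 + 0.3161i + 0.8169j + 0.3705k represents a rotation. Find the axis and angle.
axis = (0.3324, 0.8589, 0.3896), θ = 144°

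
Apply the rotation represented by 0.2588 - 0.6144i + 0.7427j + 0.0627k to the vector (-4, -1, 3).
(2.311, 4.517, -0.504)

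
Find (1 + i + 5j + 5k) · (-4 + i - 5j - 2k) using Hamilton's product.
30 + 12i - 18j - 32k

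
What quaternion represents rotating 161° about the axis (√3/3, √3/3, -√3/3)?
0.165 + 0.5694i + 0.5694j - 0.5694k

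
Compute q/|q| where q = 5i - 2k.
0.9285i - 0.3714k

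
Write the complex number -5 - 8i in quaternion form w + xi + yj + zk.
-5 - 8i + 0j + 0k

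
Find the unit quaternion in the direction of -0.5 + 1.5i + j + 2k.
-0.1826 + 0.5477i + 0.3651j + 0.7303k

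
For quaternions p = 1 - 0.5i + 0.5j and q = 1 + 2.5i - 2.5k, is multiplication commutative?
No: pq = 2.25 + 0.75i - 0.75j - 3.75k ≠ 2.25 + 3.25i + 1.75j - 1.25k = qp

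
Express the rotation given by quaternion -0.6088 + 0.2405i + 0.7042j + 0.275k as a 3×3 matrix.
[[-0.143, 0.6736, -0.7252], [0.0039, 0.7331, 0.6801], [0.9897, 0.0945, -0.1075]]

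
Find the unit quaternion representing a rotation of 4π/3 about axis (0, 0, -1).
-0.5 - 0.866k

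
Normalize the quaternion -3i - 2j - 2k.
-0.7276i - 0.4851j - 0.4851k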